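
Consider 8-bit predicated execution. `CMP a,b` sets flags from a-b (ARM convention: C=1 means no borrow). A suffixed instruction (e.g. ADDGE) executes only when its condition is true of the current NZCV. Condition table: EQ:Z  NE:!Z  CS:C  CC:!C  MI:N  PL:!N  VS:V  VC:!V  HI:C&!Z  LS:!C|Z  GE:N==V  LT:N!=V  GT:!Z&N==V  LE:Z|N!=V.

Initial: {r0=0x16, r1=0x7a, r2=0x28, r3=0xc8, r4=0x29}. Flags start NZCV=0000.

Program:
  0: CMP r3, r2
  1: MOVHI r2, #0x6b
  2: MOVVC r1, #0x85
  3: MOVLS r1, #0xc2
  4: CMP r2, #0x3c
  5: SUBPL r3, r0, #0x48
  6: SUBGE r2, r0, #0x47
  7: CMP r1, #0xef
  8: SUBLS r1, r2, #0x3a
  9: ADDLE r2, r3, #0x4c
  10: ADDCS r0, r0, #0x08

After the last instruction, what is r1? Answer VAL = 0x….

0: ✓ CMP  NZCV=1010
1: ✓ MOVHI  r2←0x6b
2: ✓ MOVVC  r1←0x85
3: · MOVLS
4: ✓ CMP  NZCV=0010
5: ✓ SUBPL  r3←0xce
6: ✓ SUBGE  r2←0xcf
7: ✓ CMP  NZCV=1000
8: ✓ SUBLS  r1←0x95
9: ✓ ADDLE  r2←0x1a
10: · ADDCS

VAL = 0x95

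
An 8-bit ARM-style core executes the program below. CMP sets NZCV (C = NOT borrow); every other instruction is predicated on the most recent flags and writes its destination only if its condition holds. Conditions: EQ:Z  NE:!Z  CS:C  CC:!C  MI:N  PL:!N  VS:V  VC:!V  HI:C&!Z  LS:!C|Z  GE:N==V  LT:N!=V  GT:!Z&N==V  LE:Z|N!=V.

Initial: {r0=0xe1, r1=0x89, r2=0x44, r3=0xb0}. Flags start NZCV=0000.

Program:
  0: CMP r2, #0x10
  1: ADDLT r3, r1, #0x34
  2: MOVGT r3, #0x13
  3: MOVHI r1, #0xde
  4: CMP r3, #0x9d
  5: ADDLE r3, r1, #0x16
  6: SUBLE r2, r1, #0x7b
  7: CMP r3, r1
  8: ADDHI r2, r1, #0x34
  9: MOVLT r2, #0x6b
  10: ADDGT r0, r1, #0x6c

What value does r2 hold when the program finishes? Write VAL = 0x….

0: ✓ CMP  NZCV=0010
1: · ADDLT
2: ✓ MOVGT  r3←0x13
3: ✓ MOVHI  r1←0xde
4: ✓ CMP  NZCV=0000
5: · ADDLE
6: · SUBLE
7: ✓ CMP  NZCV=0000
8: · ADDHI
9: · MOVLT
10: ✓ ADDGT  r0←0x4a

VAL = 0x44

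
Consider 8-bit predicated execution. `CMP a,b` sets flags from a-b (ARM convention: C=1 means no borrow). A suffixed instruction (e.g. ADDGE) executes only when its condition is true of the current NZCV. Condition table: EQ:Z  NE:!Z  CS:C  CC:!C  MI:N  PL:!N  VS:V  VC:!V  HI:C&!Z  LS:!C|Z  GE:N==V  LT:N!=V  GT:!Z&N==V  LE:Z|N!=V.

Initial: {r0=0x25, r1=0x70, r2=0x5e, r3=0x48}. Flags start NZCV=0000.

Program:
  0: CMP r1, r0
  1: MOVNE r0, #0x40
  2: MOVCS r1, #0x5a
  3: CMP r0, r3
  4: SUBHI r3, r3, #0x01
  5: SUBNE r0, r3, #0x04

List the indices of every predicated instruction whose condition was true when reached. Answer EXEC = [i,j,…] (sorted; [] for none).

[0] flags=0010 → (cmp)
[1] flags=0010 NE?T → r0=0x40
[2] flags=0010 CS?T → r1=0x5a
[3] flags=1000 → (cmp)
[4] flags=1000 HI?F → skip
[5] flags=1000 NE?T → r0=0x44

EXEC = [1,2,5]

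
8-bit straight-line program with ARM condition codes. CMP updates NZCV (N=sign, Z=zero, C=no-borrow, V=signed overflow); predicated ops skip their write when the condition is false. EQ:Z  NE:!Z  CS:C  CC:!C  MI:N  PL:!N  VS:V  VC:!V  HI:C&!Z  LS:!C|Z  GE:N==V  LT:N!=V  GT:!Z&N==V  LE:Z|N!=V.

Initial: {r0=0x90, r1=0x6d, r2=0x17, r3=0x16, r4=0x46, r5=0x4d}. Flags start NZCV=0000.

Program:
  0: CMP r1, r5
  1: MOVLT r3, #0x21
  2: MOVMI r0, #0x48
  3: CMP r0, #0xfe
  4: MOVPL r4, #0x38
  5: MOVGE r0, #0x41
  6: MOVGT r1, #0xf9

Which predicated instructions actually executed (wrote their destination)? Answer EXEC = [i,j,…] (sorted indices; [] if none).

EXEC = []

0: ✓ CMP  NZCV=0010
1: · MOVLT
2: · MOVMI
3: ✓ CMP  NZCV=1000
4: · MOVPL
5: · MOVGE
6: · MOVGT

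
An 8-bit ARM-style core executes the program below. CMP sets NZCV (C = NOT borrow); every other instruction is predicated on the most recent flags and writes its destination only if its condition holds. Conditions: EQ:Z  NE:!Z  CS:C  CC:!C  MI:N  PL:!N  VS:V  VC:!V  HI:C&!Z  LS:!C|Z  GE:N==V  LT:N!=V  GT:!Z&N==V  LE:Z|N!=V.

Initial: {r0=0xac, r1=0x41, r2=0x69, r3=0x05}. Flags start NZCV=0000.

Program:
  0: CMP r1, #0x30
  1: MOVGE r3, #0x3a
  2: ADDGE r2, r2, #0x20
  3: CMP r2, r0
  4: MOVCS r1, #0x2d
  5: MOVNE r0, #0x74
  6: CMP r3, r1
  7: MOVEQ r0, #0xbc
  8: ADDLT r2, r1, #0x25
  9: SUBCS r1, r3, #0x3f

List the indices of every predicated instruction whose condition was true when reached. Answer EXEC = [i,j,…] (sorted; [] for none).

[0] flags=0010 → (cmp)
[1] flags=0010 GE?T → r3=0x3a
[2] flags=0010 GE?T → r2=0x89
[3] flags=1000 → (cmp)
[4] flags=1000 CS?F → skip
[5] flags=1000 NE?T → r0=0x74
[6] flags=1000 → (cmp)
[7] flags=1000 EQ?F → skip
[8] flags=1000 LT?T → r2=0x66
[9] flags=1000 CS?F → skip

EXEC = [1,2,5,8]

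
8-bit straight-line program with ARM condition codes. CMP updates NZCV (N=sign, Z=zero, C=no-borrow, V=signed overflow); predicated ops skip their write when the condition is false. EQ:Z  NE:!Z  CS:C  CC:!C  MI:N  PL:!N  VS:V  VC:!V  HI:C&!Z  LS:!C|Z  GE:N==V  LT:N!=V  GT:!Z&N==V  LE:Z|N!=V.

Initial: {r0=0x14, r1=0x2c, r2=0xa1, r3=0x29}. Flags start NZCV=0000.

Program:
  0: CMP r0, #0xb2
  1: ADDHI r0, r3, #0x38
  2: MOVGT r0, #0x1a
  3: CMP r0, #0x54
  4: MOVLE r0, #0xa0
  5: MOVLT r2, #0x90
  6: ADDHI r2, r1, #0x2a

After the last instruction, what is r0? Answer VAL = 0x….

VAL = 0xa0

[0] flags=0000 → (cmp)
[1] flags=0000 HI?F → skip
[2] flags=0000 GT?T → r0=0x1a
[3] flags=1000 → (cmp)
[4] flags=1000 LE?T → r0=0xa0
[5] flags=1000 LT?T → r2=0x90
[6] flags=1000 HI?F → skip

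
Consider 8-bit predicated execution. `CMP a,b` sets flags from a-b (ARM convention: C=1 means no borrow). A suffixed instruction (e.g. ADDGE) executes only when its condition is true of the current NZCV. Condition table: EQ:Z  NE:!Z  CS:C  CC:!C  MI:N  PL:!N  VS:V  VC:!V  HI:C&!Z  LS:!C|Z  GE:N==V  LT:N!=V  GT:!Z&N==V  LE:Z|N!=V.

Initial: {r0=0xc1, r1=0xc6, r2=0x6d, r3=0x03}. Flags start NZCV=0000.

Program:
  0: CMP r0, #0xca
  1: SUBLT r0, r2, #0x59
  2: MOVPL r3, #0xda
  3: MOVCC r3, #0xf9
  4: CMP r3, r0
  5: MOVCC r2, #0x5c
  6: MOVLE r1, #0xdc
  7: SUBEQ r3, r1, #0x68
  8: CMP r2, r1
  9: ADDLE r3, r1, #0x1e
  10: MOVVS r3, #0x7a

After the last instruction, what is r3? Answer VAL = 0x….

0: ✓ CMP  NZCV=1000
1: ✓ SUBLT  r0←0x14
2: · MOVPL
3: ✓ MOVCC  r3←0xf9
4: ✓ CMP  NZCV=1010
5: · MOVCC
6: ✓ MOVLE  r1←0xdc
7: · SUBEQ
8: ✓ CMP  NZCV=1001
9: · ADDLE
10: ✓ MOVVS  r3←0x7a

VAL = 0x7a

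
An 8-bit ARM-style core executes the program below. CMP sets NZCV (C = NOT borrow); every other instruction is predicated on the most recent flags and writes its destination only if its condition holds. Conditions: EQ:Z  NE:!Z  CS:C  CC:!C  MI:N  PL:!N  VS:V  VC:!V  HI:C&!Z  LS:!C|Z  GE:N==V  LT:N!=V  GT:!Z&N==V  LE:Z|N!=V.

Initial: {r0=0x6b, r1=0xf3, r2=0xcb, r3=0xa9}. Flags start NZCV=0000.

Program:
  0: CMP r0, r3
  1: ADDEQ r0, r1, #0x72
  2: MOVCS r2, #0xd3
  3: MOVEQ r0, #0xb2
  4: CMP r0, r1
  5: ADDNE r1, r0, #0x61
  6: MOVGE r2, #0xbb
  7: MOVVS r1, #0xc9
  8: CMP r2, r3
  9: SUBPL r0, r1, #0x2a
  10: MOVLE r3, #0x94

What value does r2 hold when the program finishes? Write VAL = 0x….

[0] flags=1001 → (cmp)
[1] flags=1001 EQ?F → skip
[2] flags=1001 CS?F → skip
[3] flags=1001 EQ?F → skip
[4] flags=0000 → (cmp)
[5] flags=0000 NE?T → r1=0xcc
[6] flags=0000 GE?T → r2=0xbb
[7] flags=0000 VS?F → skip
[8] flags=0010 → (cmp)
[9] flags=0010 PL?T → r0=0xa2
[10] flags=0010 LE?F → skip

VAL = 0xbb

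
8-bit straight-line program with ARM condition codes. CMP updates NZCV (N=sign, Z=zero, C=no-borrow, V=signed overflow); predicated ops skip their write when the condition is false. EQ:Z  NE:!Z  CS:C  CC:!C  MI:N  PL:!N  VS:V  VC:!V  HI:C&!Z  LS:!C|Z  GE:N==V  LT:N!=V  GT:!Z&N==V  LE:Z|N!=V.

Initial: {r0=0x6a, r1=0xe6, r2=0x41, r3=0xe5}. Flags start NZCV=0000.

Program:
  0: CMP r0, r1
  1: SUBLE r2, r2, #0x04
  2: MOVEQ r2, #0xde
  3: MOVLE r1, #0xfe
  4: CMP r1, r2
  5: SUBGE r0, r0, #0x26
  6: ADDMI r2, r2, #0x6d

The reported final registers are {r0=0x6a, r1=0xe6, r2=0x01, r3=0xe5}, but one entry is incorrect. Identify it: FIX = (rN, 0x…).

0: ✓ CMP  NZCV=1001
1: · SUBLE
2: · MOVEQ
3: · MOVLE
4: ✓ CMP  NZCV=1010
5: · SUBGE
6: ✓ ADDMI  r2←0xae

FIX = (r2, 0xae)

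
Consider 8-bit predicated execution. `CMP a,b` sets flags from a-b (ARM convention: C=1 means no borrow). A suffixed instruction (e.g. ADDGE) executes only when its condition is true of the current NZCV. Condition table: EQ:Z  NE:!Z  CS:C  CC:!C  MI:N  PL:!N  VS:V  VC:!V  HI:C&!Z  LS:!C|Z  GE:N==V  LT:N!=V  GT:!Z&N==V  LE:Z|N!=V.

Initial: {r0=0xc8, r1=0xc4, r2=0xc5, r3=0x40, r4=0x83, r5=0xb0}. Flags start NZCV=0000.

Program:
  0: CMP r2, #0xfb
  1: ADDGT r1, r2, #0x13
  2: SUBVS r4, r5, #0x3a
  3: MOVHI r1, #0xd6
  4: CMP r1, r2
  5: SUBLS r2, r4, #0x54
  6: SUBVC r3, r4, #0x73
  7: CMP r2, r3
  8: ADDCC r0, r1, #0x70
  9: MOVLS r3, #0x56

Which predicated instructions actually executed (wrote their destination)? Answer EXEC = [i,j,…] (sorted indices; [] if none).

0: ✓ CMP  NZCV=1000
1: · ADDGT
2: · SUBVS
3: · MOVHI
4: ✓ CMP  NZCV=1000
5: ✓ SUBLS  r2←0x2f
6: ✓ SUBVC  r3←0x10
7: ✓ CMP  NZCV=0010
8: · ADDCC
9: · MOVLS

EXEC = [5,6]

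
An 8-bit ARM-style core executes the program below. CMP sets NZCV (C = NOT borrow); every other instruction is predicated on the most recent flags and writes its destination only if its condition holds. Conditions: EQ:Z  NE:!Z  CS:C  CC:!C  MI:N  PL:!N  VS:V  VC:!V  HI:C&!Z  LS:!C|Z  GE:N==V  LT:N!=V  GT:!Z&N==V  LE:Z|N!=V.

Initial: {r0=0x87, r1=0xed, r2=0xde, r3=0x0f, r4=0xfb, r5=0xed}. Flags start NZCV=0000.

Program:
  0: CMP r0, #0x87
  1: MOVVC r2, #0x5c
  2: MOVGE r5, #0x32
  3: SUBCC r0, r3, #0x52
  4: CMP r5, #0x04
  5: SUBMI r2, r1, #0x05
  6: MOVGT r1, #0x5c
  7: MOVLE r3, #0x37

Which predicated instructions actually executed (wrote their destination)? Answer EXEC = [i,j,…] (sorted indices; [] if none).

EXEC = [1,2,6]

0: ✓ CMP  NZCV=0110
1: ✓ MOVVC  r2←0x5c
2: ✓ MOVGE  r5←0x32
3: · SUBCC
4: ✓ CMP  NZCV=0010
5: · SUBMI
6: ✓ MOVGT  r1←0x5c
7: · MOVLE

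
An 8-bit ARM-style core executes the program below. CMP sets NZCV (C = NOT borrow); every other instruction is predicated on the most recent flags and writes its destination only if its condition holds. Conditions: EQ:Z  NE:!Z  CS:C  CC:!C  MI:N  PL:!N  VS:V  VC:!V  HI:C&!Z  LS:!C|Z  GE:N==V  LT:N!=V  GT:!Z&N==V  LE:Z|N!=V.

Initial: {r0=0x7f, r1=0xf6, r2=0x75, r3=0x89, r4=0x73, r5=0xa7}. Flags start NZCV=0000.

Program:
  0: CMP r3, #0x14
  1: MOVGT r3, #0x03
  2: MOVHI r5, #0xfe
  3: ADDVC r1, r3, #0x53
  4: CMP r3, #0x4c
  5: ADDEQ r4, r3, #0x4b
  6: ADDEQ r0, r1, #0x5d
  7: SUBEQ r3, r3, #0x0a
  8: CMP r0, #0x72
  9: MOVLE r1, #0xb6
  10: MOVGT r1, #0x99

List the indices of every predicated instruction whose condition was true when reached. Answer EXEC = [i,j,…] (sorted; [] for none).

[0] flags=0011 → (cmp)
[1] flags=0011 GT?F → skip
[2] flags=0011 HI?T → r5=0xfe
[3] flags=0011 VC?F → skip
[4] flags=0011 → (cmp)
[5] flags=0011 EQ?F → skip
[6] flags=0011 EQ?F → skip
[7] flags=0011 EQ?F → skip
[8] flags=0010 → (cmp)
[9] flags=0010 LE?F → skip
[10] flags=0010 GT?T → r1=0x99

EXEC = [2,10]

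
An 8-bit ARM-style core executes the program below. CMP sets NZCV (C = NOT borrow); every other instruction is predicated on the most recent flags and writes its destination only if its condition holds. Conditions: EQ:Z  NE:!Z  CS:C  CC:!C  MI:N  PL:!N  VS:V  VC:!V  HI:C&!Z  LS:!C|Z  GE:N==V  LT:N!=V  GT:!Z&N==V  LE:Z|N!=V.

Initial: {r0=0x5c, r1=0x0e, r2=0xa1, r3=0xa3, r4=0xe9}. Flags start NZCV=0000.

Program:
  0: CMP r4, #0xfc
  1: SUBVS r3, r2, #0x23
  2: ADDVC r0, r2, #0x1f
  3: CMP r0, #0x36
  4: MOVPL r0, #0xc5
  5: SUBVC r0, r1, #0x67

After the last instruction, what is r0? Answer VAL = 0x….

0: ✓ CMP  NZCV=1000
1: · SUBVS
2: ✓ ADDVC  r0←0xc0
3: ✓ CMP  NZCV=1010
4: · MOVPL
5: ✓ SUBVC  r0←0xa7

VAL = 0xa7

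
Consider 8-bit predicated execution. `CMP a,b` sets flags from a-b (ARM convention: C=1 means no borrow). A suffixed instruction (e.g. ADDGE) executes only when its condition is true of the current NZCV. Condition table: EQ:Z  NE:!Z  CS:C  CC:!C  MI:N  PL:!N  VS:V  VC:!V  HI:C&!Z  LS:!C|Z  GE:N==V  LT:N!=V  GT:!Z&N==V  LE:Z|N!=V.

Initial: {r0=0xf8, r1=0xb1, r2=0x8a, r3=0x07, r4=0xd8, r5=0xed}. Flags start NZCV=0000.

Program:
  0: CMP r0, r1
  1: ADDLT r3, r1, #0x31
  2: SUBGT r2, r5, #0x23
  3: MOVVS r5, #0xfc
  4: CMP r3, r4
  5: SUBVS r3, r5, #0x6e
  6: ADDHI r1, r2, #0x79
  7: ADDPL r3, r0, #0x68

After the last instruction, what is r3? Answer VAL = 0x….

VAL = 0x60

[0] flags=0010 → (cmp)
[1] flags=0010 LT?F → skip
[2] flags=0010 GT?T → r2=0xca
[3] flags=0010 VS?F → skip
[4] flags=0000 → (cmp)
[5] flags=0000 VS?F → skip
[6] flags=0000 HI?F → skip
[7] flags=0000 PL?T → r3=0x60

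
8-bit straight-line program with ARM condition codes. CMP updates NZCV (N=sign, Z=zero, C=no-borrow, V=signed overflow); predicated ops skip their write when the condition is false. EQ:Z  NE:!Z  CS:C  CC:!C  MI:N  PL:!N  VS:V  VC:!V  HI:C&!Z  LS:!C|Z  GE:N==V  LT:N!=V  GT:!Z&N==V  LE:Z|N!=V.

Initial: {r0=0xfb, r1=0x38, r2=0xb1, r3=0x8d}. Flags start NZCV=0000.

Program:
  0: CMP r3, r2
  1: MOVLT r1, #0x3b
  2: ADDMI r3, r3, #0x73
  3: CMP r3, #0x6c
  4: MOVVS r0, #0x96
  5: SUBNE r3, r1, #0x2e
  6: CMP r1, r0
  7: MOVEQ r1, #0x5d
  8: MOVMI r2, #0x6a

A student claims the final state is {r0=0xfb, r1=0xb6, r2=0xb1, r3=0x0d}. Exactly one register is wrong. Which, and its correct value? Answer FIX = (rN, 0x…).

FIX = (r1, 0x3b)

[0] flags=1000 → (cmp)
[1] flags=1000 LT?T → r1=0x3b
[2] flags=1000 MI?T → r3=0x00
[3] flags=1000 → (cmp)
[4] flags=1000 VS?F → skip
[5] flags=1000 NE?T → r3=0x0d
[6] flags=0000 → (cmp)
[7] flags=0000 EQ?F → skip
[8] flags=0000 MI?F → skip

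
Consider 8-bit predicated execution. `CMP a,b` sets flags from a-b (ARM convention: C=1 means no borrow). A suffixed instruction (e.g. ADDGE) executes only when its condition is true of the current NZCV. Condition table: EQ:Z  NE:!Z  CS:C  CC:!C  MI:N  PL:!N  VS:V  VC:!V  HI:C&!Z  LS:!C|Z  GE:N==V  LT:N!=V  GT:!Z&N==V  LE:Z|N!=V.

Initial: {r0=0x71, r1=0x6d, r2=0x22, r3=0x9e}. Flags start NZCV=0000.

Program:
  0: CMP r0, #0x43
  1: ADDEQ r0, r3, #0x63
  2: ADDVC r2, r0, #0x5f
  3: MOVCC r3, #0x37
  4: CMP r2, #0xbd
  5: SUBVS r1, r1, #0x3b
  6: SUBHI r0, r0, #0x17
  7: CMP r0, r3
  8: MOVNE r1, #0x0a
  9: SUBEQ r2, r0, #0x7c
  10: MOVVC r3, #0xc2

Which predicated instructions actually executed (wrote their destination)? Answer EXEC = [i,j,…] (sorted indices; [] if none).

EXEC = [2,6,8]

[0] flags=0010 → (cmp)
[1] flags=0010 EQ?F → skip
[2] flags=0010 VC?T → r2=0xd0
[3] flags=0010 CC?F → skip
[4] flags=0010 → (cmp)
[5] flags=0010 VS?F → skip
[6] flags=0010 HI?T → r0=0x5a
[7] flags=1001 → (cmp)
[8] flags=1001 NE?T → r1=0x0a
[9] flags=1001 EQ?F → skip
[10] flags=1001 VC?F → skip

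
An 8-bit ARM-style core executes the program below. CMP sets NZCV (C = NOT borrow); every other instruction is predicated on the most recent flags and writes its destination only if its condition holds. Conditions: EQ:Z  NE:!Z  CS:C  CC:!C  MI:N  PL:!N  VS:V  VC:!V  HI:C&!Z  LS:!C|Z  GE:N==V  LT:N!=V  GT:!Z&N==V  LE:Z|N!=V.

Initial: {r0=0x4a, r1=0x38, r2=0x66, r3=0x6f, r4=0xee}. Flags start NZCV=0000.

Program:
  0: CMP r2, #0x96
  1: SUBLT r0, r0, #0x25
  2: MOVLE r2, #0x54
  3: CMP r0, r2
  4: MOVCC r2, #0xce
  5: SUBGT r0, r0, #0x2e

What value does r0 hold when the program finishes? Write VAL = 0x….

0: ✓ CMP  NZCV=1001
1: · SUBLT
2: · MOVLE
3: ✓ CMP  NZCV=1000
4: ✓ MOVCC  r2←0xce
5: · SUBGT

VAL = 0x4a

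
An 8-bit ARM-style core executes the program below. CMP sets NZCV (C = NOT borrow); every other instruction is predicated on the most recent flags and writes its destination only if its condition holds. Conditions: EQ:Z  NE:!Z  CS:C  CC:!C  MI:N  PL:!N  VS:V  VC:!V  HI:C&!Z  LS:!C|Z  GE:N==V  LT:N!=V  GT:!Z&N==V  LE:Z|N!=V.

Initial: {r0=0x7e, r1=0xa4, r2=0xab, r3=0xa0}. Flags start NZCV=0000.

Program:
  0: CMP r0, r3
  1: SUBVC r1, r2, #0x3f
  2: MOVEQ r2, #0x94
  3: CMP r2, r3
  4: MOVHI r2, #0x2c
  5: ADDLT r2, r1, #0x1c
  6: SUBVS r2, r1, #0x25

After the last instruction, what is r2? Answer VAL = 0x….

0: ✓ CMP  NZCV=1001
1: · SUBVC
2: · MOVEQ
3: ✓ CMP  NZCV=0010
4: ✓ MOVHI  r2←0x2c
5: · ADDLT
6: · SUBVS

VAL = 0x2c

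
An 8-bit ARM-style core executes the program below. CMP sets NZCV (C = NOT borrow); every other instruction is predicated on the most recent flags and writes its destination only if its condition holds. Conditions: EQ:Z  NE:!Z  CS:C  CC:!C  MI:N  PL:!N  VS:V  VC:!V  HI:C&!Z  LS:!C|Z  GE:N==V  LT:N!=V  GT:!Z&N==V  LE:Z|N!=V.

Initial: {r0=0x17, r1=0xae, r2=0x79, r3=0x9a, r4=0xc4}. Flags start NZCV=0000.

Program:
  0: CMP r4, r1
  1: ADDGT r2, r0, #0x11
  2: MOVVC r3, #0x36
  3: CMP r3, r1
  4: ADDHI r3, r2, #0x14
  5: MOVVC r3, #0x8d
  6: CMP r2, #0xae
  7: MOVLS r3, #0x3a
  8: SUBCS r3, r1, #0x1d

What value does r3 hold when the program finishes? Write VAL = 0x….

VAL = 0x3a

[0] flags=0010 → (cmp)
[1] flags=0010 GT?T → r2=0x28
[2] flags=0010 VC?T → r3=0x36
[3] flags=1001 → (cmp)
[4] flags=1001 HI?F → skip
[5] flags=1001 VC?F → skip
[6] flags=0000 → (cmp)
[7] flags=0000 LS?T → r3=0x3a
[8] flags=0000 CS?F → skip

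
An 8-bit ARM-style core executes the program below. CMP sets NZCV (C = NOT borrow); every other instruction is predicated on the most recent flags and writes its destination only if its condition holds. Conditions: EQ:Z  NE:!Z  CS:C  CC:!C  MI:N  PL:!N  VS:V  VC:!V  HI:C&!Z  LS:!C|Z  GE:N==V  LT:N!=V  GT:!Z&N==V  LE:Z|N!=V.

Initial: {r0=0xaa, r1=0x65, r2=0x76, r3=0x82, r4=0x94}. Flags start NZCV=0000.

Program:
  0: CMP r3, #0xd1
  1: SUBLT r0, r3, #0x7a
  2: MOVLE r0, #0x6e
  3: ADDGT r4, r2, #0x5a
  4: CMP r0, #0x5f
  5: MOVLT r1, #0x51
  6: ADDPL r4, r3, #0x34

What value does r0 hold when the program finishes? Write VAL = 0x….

VAL = 0x6e

0: ✓ CMP  NZCV=1000
1: ✓ SUBLT  r0←0x08
2: ✓ MOVLE  r0←0x6e
3: · ADDGT
4: ✓ CMP  NZCV=0010
5: · MOVLT
6: ✓ ADDPL  r4←0xb6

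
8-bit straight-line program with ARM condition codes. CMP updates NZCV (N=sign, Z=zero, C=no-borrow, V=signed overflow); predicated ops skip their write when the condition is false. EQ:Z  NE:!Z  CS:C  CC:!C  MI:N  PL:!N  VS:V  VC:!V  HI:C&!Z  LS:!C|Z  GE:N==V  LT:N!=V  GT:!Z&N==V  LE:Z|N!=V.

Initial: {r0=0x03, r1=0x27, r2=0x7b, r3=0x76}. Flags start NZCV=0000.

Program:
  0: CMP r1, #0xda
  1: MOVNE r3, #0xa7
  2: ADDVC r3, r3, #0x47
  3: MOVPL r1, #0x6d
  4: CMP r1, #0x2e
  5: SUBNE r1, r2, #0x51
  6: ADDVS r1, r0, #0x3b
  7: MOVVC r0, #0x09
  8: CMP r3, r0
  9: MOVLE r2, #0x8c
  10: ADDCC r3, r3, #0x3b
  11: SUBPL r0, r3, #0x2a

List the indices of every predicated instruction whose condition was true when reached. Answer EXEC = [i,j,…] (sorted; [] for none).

EXEC = [1,2,3,5,7,9]

[0] flags=0000 → (cmp)
[1] flags=0000 NE?T → r3=0xa7
[2] flags=0000 VC?T → r3=0xee
[3] flags=0000 PL?T → r1=0x6d
[4] flags=0010 → (cmp)
[5] flags=0010 NE?T → r1=0x2a
[6] flags=0010 VS?F → skip
[7] flags=0010 VC?T → r0=0x09
[8] flags=1010 → (cmp)
[9] flags=1010 LE?T → r2=0x8c
[10] flags=1010 CC?F → skip
[11] flags=1010 PL?F → skip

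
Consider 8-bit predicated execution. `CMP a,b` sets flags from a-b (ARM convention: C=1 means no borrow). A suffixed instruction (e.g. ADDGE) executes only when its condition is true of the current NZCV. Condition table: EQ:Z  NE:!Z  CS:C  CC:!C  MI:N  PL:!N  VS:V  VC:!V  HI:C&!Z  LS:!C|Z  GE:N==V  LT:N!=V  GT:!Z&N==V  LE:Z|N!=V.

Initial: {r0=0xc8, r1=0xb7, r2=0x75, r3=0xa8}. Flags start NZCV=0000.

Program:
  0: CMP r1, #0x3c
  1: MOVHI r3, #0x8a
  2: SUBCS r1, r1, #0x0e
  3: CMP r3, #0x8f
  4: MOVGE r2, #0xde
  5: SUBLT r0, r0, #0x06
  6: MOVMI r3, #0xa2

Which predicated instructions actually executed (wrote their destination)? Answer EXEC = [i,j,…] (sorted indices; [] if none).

0: ✓ CMP  NZCV=0011
1: ✓ MOVHI  r3←0x8a
2: ✓ SUBCS  r1←0xa9
3: ✓ CMP  NZCV=1000
4: · MOVGE
5: ✓ SUBLT  r0←0xc2
6: ✓ MOVMI  r3←0xa2

EXEC = [1,2,5,6]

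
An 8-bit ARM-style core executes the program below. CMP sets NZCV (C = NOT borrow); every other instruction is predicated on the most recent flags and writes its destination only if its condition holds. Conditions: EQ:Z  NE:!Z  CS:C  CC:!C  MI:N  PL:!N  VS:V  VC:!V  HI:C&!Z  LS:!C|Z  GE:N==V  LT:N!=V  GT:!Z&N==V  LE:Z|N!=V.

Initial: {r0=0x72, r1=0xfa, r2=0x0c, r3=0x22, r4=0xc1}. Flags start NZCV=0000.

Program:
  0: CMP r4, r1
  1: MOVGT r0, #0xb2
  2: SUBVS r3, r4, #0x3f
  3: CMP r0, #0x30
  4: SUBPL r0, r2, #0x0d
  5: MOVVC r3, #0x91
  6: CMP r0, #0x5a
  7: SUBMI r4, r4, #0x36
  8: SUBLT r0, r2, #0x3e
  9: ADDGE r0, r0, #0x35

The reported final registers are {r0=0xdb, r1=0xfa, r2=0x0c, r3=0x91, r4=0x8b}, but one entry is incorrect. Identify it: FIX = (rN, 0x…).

FIX = (r0, 0xce)

0: ✓ CMP  NZCV=1000
1: · MOVGT
2: · SUBVS
3: ✓ CMP  NZCV=0010
4: ✓ SUBPL  r0←0xff
5: ✓ MOVVC  r3←0x91
6: ✓ CMP  NZCV=1010
7: ✓ SUBMI  r4←0x8b
8: ✓ SUBLT  r0←0xce
9: · ADDGE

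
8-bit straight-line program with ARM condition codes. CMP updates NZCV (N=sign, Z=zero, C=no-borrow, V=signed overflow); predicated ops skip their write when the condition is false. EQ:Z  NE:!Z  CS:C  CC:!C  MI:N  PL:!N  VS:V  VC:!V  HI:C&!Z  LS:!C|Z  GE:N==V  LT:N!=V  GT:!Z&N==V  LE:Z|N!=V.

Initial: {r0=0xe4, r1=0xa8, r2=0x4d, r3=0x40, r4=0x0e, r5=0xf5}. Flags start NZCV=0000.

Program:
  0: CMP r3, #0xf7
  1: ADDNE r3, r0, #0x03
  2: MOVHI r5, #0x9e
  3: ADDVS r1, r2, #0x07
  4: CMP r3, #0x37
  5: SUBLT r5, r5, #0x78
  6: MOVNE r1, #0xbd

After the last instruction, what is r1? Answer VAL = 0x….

VAL = 0xbd

0: ✓ CMP  NZCV=0000
1: ✓ ADDNE  r3←0xe7
2: · MOVHI
3: · ADDVS
4: ✓ CMP  NZCV=1010
5: ✓ SUBLT  r5←0x7d
6: ✓ MOVNE  r1←0xbd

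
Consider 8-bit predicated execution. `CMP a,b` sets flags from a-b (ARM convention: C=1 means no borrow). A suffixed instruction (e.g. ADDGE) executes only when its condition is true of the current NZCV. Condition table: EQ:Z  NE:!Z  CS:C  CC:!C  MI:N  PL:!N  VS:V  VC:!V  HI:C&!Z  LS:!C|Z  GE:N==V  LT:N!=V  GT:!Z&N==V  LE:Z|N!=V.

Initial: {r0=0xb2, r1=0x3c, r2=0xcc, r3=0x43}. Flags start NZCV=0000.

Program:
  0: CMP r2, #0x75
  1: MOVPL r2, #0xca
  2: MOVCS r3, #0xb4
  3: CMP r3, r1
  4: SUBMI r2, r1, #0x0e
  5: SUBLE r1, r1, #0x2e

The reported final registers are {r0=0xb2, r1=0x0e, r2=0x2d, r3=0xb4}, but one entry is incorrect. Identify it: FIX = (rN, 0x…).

FIX = (r2, 0xca)

0: ✓ CMP  NZCV=0011
1: ✓ MOVPL  r2←0xca
2: ✓ MOVCS  r3←0xb4
3: ✓ CMP  NZCV=0011
4: · SUBMI
5: ✓ SUBLE  r1←0x0e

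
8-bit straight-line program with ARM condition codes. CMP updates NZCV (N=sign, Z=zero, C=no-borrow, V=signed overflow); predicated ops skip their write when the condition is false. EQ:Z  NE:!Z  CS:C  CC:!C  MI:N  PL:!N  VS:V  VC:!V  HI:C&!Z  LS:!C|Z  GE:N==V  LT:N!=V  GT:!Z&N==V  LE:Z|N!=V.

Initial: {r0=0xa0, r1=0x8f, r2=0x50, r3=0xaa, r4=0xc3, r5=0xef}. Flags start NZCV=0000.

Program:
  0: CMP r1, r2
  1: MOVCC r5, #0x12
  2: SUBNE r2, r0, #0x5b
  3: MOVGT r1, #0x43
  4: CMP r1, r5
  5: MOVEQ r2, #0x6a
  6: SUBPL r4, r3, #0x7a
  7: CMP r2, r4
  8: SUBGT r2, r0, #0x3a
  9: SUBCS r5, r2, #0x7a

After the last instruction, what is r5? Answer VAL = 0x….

0: ✓ CMP  NZCV=0011
1: · MOVCC
2: ✓ SUBNE  r2←0x45
3: · MOVGT
4: ✓ CMP  NZCV=1000
5: · MOVEQ
6: · SUBPL
7: ✓ CMP  NZCV=1001
8: ✓ SUBGT  r2←0x66
9: · SUBCS

VAL = 0xef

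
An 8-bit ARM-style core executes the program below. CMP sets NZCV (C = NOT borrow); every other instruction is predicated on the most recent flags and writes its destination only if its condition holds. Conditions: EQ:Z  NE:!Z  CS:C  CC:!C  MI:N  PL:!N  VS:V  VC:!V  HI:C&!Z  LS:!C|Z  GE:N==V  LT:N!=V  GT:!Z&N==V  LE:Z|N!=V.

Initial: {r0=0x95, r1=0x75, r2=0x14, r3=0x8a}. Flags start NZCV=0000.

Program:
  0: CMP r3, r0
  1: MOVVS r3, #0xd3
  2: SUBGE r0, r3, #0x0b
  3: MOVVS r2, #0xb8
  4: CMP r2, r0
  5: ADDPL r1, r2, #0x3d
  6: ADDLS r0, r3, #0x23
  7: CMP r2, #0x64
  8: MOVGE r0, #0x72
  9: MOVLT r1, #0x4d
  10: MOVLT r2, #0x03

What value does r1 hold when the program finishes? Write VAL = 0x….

0: ✓ CMP  NZCV=1000
1: · MOVVS
2: · SUBGE
3: · MOVVS
4: ✓ CMP  NZCV=0000
5: ✓ ADDPL  r1←0x51
6: ✓ ADDLS  r0←0xad
7: ✓ CMP  NZCV=1000
8: · MOVGE
9: ✓ MOVLT  r1←0x4d
10: ✓ MOVLT  r2←0x03

VAL = 0x4d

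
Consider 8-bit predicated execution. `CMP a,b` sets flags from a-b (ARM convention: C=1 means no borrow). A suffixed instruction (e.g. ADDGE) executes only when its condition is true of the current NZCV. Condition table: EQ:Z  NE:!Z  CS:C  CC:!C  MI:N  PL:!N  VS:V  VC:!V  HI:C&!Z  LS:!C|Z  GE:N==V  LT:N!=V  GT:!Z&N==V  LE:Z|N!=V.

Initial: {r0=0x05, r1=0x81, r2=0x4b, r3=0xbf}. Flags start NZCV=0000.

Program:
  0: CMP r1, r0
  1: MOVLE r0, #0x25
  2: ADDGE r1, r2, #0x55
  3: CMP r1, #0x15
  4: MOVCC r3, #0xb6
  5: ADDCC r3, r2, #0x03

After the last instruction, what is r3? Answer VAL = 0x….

VAL = 0xbf

0: ✓ CMP  NZCV=0011
1: ✓ MOVLE  r0←0x25
2: · ADDGE
3: ✓ CMP  NZCV=0011
4: · MOVCC
5: · ADDCC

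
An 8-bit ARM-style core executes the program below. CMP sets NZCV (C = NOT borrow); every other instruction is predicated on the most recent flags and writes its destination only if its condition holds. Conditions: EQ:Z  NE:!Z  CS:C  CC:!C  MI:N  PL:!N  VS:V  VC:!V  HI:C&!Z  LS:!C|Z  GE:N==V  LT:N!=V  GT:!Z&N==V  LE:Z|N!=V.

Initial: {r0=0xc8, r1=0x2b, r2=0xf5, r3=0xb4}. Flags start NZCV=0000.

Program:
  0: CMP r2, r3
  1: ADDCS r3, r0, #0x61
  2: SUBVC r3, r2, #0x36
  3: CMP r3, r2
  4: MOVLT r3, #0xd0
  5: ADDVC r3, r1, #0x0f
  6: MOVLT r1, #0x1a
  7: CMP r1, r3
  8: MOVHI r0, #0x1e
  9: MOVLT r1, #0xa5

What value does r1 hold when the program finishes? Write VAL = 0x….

[0] flags=0010 → (cmp)
[1] flags=0010 CS?T → r3=0x29
[2] flags=0010 VC?T → r3=0xbf
[3] flags=1000 → (cmp)
[4] flags=1000 LT?T → r3=0xd0
[5] flags=1000 VC?T → r3=0x3a
[6] flags=1000 LT?T → r1=0x1a
[7] flags=1000 → (cmp)
[8] flags=1000 HI?F → skip
[9] flags=1000 LT?T → r1=0xa5

VAL = 0xa5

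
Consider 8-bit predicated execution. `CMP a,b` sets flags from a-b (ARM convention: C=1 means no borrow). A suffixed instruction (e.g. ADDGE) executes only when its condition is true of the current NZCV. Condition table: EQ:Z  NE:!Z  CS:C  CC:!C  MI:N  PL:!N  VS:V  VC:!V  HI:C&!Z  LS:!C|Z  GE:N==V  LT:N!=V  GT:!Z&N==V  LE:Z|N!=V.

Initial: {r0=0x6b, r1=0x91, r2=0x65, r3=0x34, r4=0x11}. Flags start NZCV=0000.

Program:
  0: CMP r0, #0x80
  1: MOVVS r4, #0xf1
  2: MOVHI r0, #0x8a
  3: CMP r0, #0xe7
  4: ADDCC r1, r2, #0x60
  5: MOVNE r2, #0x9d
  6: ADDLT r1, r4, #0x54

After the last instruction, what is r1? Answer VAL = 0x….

0: ✓ CMP  NZCV=1001
1: ✓ MOVVS  r4←0xf1
2: · MOVHI
3: ✓ CMP  NZCV=1001
4: ✓ ADDCC  r1←0xc5
5: ✓ MOVNE  r2←0x9d
6: · ADDLT

VAL = 0xc5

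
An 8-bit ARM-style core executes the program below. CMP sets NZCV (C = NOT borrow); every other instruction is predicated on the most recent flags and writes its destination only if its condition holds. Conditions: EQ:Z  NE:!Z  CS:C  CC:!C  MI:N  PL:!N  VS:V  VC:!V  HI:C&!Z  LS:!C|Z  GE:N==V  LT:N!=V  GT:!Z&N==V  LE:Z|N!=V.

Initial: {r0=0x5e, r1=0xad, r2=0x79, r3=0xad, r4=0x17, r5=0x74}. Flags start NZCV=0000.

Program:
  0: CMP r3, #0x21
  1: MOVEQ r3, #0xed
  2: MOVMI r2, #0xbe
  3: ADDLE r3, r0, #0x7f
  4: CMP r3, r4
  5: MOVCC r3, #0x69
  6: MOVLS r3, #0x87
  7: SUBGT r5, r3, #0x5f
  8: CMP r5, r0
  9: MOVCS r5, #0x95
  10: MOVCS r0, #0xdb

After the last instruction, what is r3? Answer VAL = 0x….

VAL = 0xdd

0: ✓ CMP  NZCV=1010
1: · MOVEQ
2: ✓ MOVMI  r2←0xbe
3: ✓ ADDLE  r3←0xdd
4: ✓ CMP  NZCV=1010
5: · MOVCC
6: · MOVLS
7: · SUBGT
8: ✓ CMP  NZCV=0010
9: ✓ MOVCS  r5←0x95
10: ✓ MOVCS  r0←0xdb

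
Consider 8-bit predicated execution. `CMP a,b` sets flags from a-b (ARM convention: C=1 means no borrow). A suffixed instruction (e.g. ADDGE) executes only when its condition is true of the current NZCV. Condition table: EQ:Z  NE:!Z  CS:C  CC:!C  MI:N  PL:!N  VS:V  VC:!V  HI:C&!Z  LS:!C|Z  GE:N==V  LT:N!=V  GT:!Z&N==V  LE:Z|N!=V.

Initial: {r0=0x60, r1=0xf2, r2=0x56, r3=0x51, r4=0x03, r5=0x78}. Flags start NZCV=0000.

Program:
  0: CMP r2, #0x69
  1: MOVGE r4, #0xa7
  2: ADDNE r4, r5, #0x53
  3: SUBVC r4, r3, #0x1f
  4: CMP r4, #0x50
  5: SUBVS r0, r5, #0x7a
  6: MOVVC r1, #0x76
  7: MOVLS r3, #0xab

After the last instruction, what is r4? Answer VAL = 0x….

[0] flags=1000 → (cmp)
[1] flags=1000 GE?F → skip
[2] flags=1000 NE?T → r4=0xcb
[3] flags=1000 VC?T → r4=0x32
[4] flags=1000 → (cmp)
[5] flags=1000 VS?F → skip
[6] flags=1000 VC?T → r1=0x76
[7] flags=1000 LS?T → r3=0xab

VAL = 0x32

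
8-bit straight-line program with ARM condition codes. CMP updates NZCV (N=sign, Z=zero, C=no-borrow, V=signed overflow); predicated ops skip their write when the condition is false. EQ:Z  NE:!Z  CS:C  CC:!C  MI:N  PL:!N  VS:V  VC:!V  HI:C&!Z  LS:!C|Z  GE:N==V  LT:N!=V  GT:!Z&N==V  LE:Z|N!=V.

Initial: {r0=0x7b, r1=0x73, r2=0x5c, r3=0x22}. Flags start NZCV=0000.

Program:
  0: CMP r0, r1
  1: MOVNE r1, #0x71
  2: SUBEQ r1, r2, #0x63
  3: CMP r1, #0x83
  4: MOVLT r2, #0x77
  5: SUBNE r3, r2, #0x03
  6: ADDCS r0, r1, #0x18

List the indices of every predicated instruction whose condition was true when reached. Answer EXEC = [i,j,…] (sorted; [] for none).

0: ✓ CMP  NZCV=0010
1: ✓ MOVNE  r1←0x71
2: · SUBEQ
3: ✓ CMP  NZCV=1001
4: · MOVLT
5: ✓ SUBNE  r3←0x59
6: · ADDCS

EXEC = [1,5]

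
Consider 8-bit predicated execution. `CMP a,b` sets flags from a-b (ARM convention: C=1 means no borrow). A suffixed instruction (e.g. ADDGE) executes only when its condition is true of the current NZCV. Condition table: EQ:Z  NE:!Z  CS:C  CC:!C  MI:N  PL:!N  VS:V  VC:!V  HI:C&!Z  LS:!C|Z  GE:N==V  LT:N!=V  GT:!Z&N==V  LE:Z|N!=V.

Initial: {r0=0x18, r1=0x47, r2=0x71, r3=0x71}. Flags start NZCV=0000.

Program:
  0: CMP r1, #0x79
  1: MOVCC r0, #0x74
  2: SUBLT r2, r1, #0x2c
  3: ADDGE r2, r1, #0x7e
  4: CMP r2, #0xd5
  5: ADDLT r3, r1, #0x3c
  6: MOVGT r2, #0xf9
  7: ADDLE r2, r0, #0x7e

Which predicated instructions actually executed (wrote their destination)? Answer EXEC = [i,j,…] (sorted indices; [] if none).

[0] flags=1000 → (cmp)
[1] flags=1000 CC?T → r0=0x74
[2] flags=1000 LT?T → r2=0x1b
[3] flags=1000 GE?F → skip
[4] flags=0000 → (cmp)
[5] flags=0000 LT?F → skip
[6] flags=0000 GT?T → r2=0xf9
[7] flags=0000 LE?F → skip

EXEC = [1,2,6]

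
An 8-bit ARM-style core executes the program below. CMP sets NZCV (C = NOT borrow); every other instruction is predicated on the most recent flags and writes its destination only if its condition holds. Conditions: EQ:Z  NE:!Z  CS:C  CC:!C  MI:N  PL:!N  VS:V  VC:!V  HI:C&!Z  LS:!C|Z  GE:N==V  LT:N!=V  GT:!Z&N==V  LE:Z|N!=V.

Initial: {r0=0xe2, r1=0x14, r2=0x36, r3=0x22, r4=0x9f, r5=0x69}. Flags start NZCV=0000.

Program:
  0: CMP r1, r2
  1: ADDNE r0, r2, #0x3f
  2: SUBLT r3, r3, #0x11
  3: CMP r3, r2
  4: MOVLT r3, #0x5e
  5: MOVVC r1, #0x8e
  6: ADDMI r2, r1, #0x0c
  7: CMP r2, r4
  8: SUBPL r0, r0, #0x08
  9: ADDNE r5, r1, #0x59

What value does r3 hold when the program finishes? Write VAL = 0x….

VAL = 0x5e

[0] flags=1000 → (cmp)
[1] flags=1000 NE?T → r0=0x75
[2] flags=1000 LT?T → r3=0x11
[3] flags=1000 → (cmp)
[4] flags=1000 LT?T → r3=0x5e
[5] flags=1000 VC?T → r1=0x8e
[6] flags=1000 MI?T → r2=0x9a
[7] flags=1000 → (cmp)
[8] flags=1000 PL?F → skip
[9] flags=1000 NE?T → r5=0xe7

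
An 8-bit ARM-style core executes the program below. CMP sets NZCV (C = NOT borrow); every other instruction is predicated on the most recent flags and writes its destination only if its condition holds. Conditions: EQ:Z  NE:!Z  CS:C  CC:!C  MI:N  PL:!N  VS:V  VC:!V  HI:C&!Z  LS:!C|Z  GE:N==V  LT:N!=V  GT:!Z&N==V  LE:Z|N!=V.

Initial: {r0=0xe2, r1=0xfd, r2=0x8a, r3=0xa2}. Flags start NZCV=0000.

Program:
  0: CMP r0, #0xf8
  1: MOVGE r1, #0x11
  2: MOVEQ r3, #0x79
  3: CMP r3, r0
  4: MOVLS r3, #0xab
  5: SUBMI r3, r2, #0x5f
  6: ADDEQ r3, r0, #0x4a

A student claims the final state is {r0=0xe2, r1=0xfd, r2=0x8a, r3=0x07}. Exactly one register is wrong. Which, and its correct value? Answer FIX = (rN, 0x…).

[0] flags=1000 → (cmp)
[1] flags=1000 GE?F → skip
[2] flags=1000 EQ?F → skip
[3] flags=1000 → (cmp)
[4] flags=1000 LS?T → r3=0xab
[5] flags=1000 MI?T → r3=0x2b
[6] flags=1000 EQ?F → skip

FIX = (r3, 0x2b)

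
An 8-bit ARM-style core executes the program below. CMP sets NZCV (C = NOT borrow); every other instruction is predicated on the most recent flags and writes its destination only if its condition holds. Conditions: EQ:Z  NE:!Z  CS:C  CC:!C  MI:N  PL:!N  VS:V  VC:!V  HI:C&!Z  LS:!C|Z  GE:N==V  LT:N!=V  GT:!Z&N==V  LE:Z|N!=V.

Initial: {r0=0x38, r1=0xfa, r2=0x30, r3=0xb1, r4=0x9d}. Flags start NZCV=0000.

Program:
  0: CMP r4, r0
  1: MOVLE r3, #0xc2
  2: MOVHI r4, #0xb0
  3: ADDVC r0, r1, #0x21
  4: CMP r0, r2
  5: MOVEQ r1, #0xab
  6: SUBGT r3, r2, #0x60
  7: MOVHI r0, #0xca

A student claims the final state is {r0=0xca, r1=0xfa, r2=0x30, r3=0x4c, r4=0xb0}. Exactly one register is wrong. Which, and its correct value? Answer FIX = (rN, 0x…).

FIX = (r3, 0xd0)

[0] flags=0011 → (cmp)
[1] flags=0011 LE?T → r3=0xc2
[2] flags=0011 HI?T → r4=0xb0
[3] flags=0011 VC?F → skip
[4] flags=0010 → (cmp)
[5] flags=0010 EQ?F → skip
[6] flags=0010 GT?T → r3=0xd0
[7] flags=0010 HI?T → r0=0xca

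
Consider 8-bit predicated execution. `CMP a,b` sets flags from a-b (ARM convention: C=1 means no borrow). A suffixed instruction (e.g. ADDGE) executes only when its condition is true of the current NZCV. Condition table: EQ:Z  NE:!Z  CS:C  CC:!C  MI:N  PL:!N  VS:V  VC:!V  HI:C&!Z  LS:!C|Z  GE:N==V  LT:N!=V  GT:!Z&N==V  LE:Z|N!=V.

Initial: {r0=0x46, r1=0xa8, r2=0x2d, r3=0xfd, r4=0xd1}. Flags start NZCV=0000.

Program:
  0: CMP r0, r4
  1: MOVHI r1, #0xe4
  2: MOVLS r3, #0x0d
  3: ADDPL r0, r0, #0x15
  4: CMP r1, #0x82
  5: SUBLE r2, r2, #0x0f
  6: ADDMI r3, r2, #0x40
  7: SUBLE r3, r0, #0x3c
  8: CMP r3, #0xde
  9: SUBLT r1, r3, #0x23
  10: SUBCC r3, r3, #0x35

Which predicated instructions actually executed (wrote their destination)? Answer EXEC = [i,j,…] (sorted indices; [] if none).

EXEC = [2,3,10]

0: ✓ CMP  NZCV=0000
1: · MOVHI
2: ✓ MOVLS  r3←0x0d
3: ✓ ADDPL  r0←0x5b
4: ✓ CMP  NZCV=0010
5: · SUBLE
6: · ADDMI
7: · SUBLE
8: ✓ CMP  NZCV=0000
9: · SUBLT
10: ✓ SUBCC  r3←0xd8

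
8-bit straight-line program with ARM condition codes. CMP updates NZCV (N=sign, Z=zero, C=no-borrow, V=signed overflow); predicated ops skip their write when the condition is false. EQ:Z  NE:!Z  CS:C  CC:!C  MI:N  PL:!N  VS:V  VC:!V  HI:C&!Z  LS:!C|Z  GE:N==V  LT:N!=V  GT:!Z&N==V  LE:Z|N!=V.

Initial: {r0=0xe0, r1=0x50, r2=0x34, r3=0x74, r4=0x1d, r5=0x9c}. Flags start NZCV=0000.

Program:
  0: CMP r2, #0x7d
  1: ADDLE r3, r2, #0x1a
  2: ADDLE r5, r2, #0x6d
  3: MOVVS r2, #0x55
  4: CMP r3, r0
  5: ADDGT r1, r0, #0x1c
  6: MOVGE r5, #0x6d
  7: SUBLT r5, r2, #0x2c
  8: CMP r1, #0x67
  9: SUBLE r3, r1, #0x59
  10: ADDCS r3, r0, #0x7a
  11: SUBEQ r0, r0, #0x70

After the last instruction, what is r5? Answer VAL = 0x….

VAL = 0x6d

0: ✓ CMP  NZCV=1000
1: ✓ ADDLE  r3←0x4e
2: ✓ ADDLE  r5←0xa1
3: · MOVVS
4: ✓ CMP  NZCV=0000
5: ✓ ADDGT  r1←0xfc
6: ✓ MOVGE  r5←0x6d
7: · SUBLT
8: ✓ CMP  NZCV=1010
9: ✓ SUBLE  r3←0xa3
10: ✓ ADDCS  r3←0x5a
11: · SUBEQ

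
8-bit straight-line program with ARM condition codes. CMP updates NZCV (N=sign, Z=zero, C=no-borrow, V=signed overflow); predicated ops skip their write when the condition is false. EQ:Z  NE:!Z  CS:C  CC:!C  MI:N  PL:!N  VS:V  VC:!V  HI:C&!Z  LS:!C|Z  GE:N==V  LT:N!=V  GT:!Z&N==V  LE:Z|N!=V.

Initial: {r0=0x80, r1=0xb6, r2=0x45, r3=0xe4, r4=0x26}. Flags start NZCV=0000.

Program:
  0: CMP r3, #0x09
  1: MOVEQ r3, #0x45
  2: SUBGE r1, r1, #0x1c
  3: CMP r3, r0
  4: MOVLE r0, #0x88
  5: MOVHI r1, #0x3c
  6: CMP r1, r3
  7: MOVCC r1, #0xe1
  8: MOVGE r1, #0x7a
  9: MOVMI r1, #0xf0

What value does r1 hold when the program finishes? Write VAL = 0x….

VAL = 0x7a

0: ✓ CMP  NZCV=1010
1: · MOVEQ
2: · SUBGE
3: ✓ CMP  NZCV=0010
4: · MOVLE
5: ✓ MOVHI  r1←0x3c
6: ✓ CMP  NZCV=0000
7: ✓ MOVCC  r1←0xe1
8: ✓ MOVGE  r1←0x7a
9: · MOVMI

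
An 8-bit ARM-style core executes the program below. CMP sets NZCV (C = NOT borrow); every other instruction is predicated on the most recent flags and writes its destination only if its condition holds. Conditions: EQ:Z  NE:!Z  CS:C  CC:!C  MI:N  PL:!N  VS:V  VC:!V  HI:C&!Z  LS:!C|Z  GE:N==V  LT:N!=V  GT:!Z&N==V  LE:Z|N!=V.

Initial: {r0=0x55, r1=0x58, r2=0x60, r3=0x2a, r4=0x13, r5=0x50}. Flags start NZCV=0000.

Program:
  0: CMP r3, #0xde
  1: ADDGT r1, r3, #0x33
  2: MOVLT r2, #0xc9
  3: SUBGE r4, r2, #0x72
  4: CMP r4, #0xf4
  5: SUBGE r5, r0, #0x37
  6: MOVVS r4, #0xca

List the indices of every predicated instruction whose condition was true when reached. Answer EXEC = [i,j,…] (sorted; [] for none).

EXEC = [1,3]

[0] flags=0000 → (cmp)
[1] flags=0000 GT?T → r1=0x5d
[2] flags=0000 LT?F → skip
[3] flags=0000 GE?T → r4=0xee
[4] flags=1000 → (cmp)
[5] flags=1000 GE?F → skip
[6] flags=1000 VS?F → skip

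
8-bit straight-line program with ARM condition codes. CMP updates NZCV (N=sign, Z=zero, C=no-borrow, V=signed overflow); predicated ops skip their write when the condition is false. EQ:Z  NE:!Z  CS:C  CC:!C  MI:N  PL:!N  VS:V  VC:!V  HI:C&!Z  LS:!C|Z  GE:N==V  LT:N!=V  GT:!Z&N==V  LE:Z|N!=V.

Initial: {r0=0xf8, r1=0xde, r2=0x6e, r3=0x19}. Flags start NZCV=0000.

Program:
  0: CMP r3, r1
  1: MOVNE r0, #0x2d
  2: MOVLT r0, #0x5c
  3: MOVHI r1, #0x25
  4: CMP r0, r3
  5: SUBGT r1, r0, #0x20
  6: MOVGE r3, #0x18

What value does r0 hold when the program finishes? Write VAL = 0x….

VAL = 0x2d

0: ✓ CMP  NZCV=0000
1: ✓ MOVNE  r0←0x2d
2: · MOVLT
3: · MOVHI
4: ✓ CMP  NZCV=0010
5: ✓ SUBGT  r1←0x0d
6: ✓ MOVGE  r3←0x18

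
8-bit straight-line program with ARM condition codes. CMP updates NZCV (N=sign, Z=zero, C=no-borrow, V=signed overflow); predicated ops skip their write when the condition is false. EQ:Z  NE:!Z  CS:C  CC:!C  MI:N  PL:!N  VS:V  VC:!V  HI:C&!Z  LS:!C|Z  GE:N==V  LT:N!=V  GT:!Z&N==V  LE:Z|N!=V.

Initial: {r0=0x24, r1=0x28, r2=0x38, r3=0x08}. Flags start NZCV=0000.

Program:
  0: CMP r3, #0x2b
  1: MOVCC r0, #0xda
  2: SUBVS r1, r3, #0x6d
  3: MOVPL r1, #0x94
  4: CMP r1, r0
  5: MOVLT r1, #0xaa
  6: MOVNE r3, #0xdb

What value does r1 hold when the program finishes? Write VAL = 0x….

[0] flags=1000 → (cmp)
[1] flags=1000 CC?T → r0=0xda
[2] flags=1000 VS?F → skip
[3] flags=1000 PL?F → skip
[4] flags=0000 → (cmp)
[5] flags=0000 LT?F → skip
[6] flags=0000 NE?T → r3=0xdb

VAL = 0x28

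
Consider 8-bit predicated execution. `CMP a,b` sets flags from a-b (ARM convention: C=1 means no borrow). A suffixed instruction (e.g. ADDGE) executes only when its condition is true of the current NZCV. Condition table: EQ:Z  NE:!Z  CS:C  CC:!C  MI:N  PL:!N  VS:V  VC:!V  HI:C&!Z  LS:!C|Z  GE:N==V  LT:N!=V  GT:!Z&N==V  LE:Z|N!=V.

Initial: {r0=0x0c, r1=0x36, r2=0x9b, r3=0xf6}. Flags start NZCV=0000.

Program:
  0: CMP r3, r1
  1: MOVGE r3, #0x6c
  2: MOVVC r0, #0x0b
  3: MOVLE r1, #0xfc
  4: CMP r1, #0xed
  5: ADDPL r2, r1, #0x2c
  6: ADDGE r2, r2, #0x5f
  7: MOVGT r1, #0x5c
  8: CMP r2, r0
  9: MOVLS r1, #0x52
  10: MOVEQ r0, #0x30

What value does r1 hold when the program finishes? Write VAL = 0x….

VAL = 0x5c

0: ✓ CMP  NZCV=1010
1: · MOVGE
2: ✓ MOVVC  r0←0x0b
3: ✓ MOVLE  r1←0xfc
4: ✓ CMP  NZCV=0010
5: ✓ ADDPL  r2←0x28
6: ✓ ADDGE  r2←0x87
7: ✓ MOVGT  r1←0x5c
8: ✓ CMP  NZCV=0011
9: · MOVLS
10: · MOVEQ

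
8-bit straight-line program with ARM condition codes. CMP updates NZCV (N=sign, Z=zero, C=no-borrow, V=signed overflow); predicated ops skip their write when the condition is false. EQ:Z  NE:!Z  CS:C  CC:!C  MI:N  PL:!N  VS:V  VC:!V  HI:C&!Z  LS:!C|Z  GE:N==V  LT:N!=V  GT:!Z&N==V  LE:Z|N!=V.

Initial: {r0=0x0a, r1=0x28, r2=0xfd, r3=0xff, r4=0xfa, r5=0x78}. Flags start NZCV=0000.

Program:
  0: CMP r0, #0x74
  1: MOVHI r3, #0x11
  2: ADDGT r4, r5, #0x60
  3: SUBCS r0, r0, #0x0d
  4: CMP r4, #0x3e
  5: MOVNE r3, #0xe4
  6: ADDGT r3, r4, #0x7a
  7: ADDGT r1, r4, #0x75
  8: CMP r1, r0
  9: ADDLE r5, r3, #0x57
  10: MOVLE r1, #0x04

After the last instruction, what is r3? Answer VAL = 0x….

VAL = 0xe4

[0] flags=1000 → (cmp)
[1] flags=1000 HI?F → skip
[2] flags=1000 GT?F → skip
[3] flags=1000 CS?F → skip
[4] flags=1010 → (cmp)
[5] flags=1010 NE?T → r3=0xe4
[6] flags=1010 GT?F → skip
[7] flags=1010 GT?F → skip
[8] flags=0010 → (cmp)
[9] flags=0010 LE?F → skip
[10] flags=0010 LE?F → skip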